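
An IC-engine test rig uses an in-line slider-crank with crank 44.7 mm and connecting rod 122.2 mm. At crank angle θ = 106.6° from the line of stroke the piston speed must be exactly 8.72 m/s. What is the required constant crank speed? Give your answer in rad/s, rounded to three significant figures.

For an in-line slider-crank, |v_piston| = rω|sinθ|·[1 + r cosθ/√(L² − r² sin²θ)].
With r = 0.0447 m, L = 0.1222 m, θ = 106.6°: the bracketed kinematic factor |dx/dθ| = 0.038057 m.
ω = v/|dx/dθ| = 8.72/0.038057 = 229.13 rad/s.

229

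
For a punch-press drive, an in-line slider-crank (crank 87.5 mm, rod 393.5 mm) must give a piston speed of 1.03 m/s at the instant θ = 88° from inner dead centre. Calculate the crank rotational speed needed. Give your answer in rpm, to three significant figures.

For an in-line slider-crank, |v_piston| = rω|sinθ|·[1 + r cosθ/√(L² − r² sin²θ)].
With r = 0.0875 m, L = 0.3935 m, θ = 88°: the bracketed kinematic factor |dx/dθ| = 0.088143 m.
ω = v/|dx/dθ| = 1.03/0.088143 = 11.686 rad/s.
N = 60ω/(2π) = 111.59 rpm.

112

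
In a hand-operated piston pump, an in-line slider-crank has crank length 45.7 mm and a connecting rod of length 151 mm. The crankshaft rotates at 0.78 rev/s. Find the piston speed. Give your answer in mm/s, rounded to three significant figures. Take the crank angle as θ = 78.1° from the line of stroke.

ω = 2π·0.78 = 4.901 rad/s
For an in-line slider-crank, x = r cosθ + √(L² − r² sin²θ), so v = −rω sinθ·[1 + r cosθ/√(L² − r² sin²θ)].
With r = 0.0457 m, L = 0.151 m, θ = 78.1°: √(L² − r² sin²θ) = 0.14423 m.
v = −0.0457·4.901·0.97851·[1 + 0.0457·0.20620/0.14423] = -0.23348 m/s.
|v| = 0.23348 m/s = 233.48 mm/s.

233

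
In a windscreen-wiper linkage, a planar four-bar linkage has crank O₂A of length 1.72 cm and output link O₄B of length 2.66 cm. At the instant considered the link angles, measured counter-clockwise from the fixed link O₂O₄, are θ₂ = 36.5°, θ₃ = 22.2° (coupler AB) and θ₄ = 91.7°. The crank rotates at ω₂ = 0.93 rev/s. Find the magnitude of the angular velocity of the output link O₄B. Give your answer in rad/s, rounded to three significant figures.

0.996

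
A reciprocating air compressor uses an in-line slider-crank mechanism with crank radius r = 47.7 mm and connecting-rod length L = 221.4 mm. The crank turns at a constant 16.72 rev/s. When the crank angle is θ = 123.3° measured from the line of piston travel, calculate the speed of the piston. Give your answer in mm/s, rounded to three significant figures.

3680

ω = 2π·16.7 = 105.1 rad/s
For an in-line slider-crank, x = r cosθ + √(L² − r² sin²θ), so v = −rω sinθ·[1 + r cosθ/√(L² − r² sin²θ)].
With r = 0.0477 m, L = 0.2214 m, θ = 123.3°: √(L² − r² sin²θ) = 0.21778 m.
v = −0.0477·105.1·0.83581·[1 + 0.0477·-0.54902/0.21778] = -3.6847 m/s.
|v| = 3.6847 m/s = 3684.7 mm/s.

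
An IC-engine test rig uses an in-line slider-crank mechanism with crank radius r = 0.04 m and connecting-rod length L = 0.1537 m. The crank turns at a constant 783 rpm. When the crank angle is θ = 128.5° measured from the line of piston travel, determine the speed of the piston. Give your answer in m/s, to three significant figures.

2.14

ω = 2π·783/60 = 82 rad/s
For an in-line slider-crank, x = r cosθ + √(L² − r² sin²θ), so v = −rω sinθ·[1 + r cosθ/√(L² − r² sin²θ)].
With r = 0.04 m, L = 0.1537 m, θ = 128.5°: √(L² − r² sin²θ) = 0.15048 m.
v = −0.04·82·0.78261·[1 + 0.04·-0.62251/0.15048] = -2.1421 m/s.
|v| = 2.1421 m/s.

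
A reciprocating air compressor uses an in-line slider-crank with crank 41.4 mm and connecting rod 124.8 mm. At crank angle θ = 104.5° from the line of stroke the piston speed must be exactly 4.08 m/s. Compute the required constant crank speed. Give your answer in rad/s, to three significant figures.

112

For an in-line slider-crank, |v_piston| = rω|sinθ|·[1 + r cosθ/√(L² − r² sin²θ)].
With r = 0.0414 m, L = 0.1248 m, θ = 104.5°: the bracketed kinematic factor |dx/dθ| = 0.036566 m.
ω = v/|dx/dθ| = 4.08/0.036566 = 111.58 rad/s.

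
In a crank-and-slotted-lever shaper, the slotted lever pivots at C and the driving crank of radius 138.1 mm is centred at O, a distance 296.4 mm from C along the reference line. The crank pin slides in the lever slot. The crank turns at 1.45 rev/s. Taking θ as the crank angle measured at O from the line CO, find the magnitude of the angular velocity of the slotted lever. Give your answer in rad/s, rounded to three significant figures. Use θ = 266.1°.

1.46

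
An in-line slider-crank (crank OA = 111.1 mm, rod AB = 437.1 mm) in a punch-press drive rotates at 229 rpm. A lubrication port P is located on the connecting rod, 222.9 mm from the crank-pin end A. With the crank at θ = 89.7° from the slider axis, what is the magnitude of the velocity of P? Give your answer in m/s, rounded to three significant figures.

ω = 23.98 rad/s.  Crank-pin speed |V_A| = rω = 2.6643 m/s, perpendicular to OA.
Rod angle: sinφ = −(r/L) sinθ ⇒ φ = -14.725°; ω_rod = −rω cosθ/√(L²−r²sin²θ) = -0.032999 rad/s.
V_P = V_A + ω_rod × AP, with AP = 0.2229 m along the rod.
Components: V_Px = −rω sinθ − a·ω_rod·sinφ = -2.6661 m/s;  V_Py = rω cosθ + a·ω_rod·cosφ = +0.0068362 m/s.
|V_P| = √(V_Px² + V_Py²) = 2.6661 m/s.

2.67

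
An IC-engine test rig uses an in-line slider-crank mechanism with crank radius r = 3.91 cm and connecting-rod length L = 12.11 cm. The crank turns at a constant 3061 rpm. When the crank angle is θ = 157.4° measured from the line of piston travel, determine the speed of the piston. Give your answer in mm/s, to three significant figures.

3370

ω = 2π·3061/60 = 320.5 rad/s
For an in-line slider-crank, x = r cosθ + √(L² − r² sin²θ), so v = −rω sinθ·[1 + r cosθ/√(L² − r² sin²θ)].
With r = 0.0391 m, L = 0.1211 m, θ = 157.4°: √(L² − r² sin²θ) = 0.12016 m.
v = −0.0391·320.5·0.38430·[1 + 0.0391·-0.92321/0.12016] = -3.3696 m/s.
|v| = 3.3696 m/s = 3369.6 mm/s.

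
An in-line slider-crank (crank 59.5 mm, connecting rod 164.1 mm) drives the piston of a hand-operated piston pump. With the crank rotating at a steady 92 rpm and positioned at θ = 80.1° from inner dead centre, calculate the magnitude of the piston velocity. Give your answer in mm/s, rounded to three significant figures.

602

ω = 2π·92/60 = 9.634 rad/s
For an in-line slider-crank, x = r cosθ + √(L² − r² sin²θ), so v = −rω sinθ·[1 + r cosθ/√(L² − r² sin²θ)].
With r = 0.0595 m, L = 0.1641 m, θ = 80.1°: √(L² − r² sin²θ) = 0.15327 m.
v = −0.0595·9.634·0.98511·[1 + 0.0595·0.17193/0.15327] = -0.60239 m/s.
|v| = 0.60239 m/s = 602.39 mm/s.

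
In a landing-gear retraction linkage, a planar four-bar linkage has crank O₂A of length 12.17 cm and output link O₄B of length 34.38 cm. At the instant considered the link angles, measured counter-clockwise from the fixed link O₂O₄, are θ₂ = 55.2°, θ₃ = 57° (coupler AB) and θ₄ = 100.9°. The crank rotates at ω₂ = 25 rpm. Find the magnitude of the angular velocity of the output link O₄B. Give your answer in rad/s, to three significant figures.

0.0420

ω₂ = 2.618 rad/s (from 25 rpm).
Differentiating the loop-closure r₂e^{iθ₂}+r₃e^{iθ₃}=r₁+r₄e^{iθ₄} gives r₂ω₂e^{iθ₂}+r₃ω₃e^{iθ₃}=r₄ω₄e^{iθ₄}.
Eliminating the other unknown: ω₄ = r₂ω₂ sin(θ₂−θ₃) / [r₄ sin(θ₄−θ₃)].
Numerator sine = -0.03141; denominator sine = +0.69340.
Result = 0.1217·2.618·(-0.03141) / (0.3438·(+0.69340)) = -0.04198 rad/s; magnitude 0.04198 rad/s.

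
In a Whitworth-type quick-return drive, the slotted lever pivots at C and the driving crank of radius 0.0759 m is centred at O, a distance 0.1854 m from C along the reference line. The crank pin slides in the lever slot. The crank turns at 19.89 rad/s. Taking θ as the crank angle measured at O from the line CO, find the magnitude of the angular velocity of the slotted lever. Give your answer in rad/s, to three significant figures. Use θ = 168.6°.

ω = 19.89 rad/s
Crank pin A relative to C: A = (d + r cosθ, r sinθ); lever angle φ = atan2(r sinθ, d + r cosθ).
Differentiating tanφ: φ̇ = rω(d cosθ + r)/(d² + r² + 2dr cosθ).
d² + r² + 2dr cosθ = |CA|² = 0.0125455 m²;  d cosθ + r = -0.10584 m.
|ω_lever| = |0.0759·19.89·-0.10584| / 0.0125455 = 12.736 rad/s.

12.7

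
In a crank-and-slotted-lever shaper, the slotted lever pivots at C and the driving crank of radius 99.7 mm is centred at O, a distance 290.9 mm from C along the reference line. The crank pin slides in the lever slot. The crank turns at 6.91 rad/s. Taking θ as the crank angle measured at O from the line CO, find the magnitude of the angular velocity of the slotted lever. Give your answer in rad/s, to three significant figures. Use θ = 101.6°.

ω = 6.91 rad/s
Crank pin A relative to C: A = (d + r cosθ, r sinθ); lever angle φ = atan2(r sinθ, d + r cosθ).
Differentiating tanφ: φ̇ = rω(d cosθ + r)/(d² + r² + 2dr cosθ).
d² + r² + 2dr cosθ = |CA|² = 0.0828993 m²;  d cosθ + r = +0.041206 m.
|ω_lever| = |0.0997·6.91·+0.041206| / 0.0828993 = 0.34244 rad/s.

0.342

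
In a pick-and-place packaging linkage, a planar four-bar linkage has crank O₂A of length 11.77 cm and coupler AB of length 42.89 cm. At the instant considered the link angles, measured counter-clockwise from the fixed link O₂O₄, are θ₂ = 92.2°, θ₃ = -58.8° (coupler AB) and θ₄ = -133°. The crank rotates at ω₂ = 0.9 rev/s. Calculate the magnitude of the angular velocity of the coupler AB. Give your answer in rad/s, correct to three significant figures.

1.14

ω₂ = 5.655 rad/s (from 0.9 rev/s).
Differentiating the loop-closure r₂e^{iθ₂}+r₃e^{iθ₃}=r₁+r₄e^{iθ₄} gives r₂ω₂e^{iθ₂}+r₃ω₃e^{iθ₃}=r₄ω₄e^{iθ₄}.
Eliminating the other unknown: ω₃ = r₂ω₂ sin(θ₄−θ₂) / [r₃ sin(θ₃−θ₄)].
Numerator sine = +0.70957; denominator sine = +0.96222.
Result = 0.1177·5.655·(+0.70957) / (0.4289·(+0.96222)) = +1.1444 rad/s; magnitude 1.1444 rad/s.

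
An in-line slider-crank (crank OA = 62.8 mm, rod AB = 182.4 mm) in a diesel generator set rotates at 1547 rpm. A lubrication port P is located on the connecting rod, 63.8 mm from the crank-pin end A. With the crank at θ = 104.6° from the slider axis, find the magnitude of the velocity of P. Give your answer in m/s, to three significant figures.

9.67

ω = 162 rad/s.  Crank-pin speed |V_A| = rω = 10.174 m/s, perpendicular to OA.
Rod angle: sinφ = −(r/L) sinθ ⇒ φ = -19.462°; ω_rod = −rω cosθ/√(L²−r²sin²θ) = +14.912 rad/s.
V_P = V_A + ω_rod × AP, with AP = 0.0638 m along the rod.
Components: V_Px = −rω sinθ − a·ω_rod·sinφ = -9.5282 m/s;  V_Py = rω cosθ + a·ω_rod·cosφ = -1.6675 m/s.
|V_P| = √(V_Px² + V_Py²) = 9.673 m/s.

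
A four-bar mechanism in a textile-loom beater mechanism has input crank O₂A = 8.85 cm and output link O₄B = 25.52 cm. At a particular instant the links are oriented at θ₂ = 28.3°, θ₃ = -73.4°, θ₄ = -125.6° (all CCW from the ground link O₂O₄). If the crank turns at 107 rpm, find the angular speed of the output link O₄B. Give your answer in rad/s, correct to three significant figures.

ω₂ = 11.21 rad/s (from 107 rpm).
Differentiating the loop-closure r₂e^{iθ₂}+r₃e^{iθ₃}=r₁+r₄e^{iθ₄} gives r₂ω₂e^{iθ₂}+r₃ω₃e^{iθ₃}=r₄ω₄e^{iθ₄}.
Eliminating the other unknown: ω₄ = r₂ω₂ sin(θ₂−θ₃) / [r₄ sin(θ₄−θ₃)].
Numerator sine = +0.97922; denominator sine = -0.79016.
Result = 0.0885·11.21·(+0.97922) / (0.2552·(-0.79016)) = -4.8155 rad/s; magnitude 4.8155 rad/s.

4.82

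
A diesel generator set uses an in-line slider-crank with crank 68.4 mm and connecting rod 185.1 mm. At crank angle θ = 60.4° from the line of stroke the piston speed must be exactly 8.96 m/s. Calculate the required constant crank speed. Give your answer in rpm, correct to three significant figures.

For an in-line slider-crank, |v_piston| = rω|sinθ|·[1 + r cosθ/√(L² − r² sin²θ)].
With r = 0.0684 m, L = 0.1851 m, θ = 60.4°: the bracketed kinematic factor |dx/dθ| = 0.070937 m.
ω = v/|dx/dθ| = 8.96/0.070937 = 126.31 rad/s.
N = 60ω/(2π) = 1206.2 rpm.

1210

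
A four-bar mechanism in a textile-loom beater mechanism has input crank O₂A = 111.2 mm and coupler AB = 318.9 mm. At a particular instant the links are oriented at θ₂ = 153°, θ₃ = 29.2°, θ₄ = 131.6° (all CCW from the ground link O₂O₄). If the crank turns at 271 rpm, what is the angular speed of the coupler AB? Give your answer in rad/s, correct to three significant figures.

ω₂ = 28.38 rad/s (from 271 rpm).
Differentiating the loop-closure r₂e^{iθ₂}+r₃e^{iθ₃}=r₁+r₄e^{iθ₄} gives r₂ω₂e^{iθ₂}+r₃ω₃e^{iθ₃}=r₄ω₄e^{iθ₄}.
Eliminating the other unknown: ω₃ = r₂ω₂ sin(θ₄−θ₂) / [r₃ sin(θ₃−θ₄)].
Numerator sine = -0.36488; denominator sine = -0.97667.
Result = 0.1112·28.38·(-0.36488) / (0.3189·(-0.97667)) = +3.697 rad/s; magnitude 3.697 rad/s.

3.70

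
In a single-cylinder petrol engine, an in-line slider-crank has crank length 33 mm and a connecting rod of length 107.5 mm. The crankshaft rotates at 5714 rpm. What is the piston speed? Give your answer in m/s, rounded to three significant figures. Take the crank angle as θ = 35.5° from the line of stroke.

14.4

ω = 2π·5714/60 = 598.4 rad/s
For an in-line slider-crank, x = r cosθ + √(L² − r² sin²θ), so v = −rω sinθ·[1 + r cosθ/√(L² − r² sin²θ)].
With r = 0.033 m, L = 0.1075 m, θ = 35.5°: √(L² − r² sin²θ) = 0.10578 m.
v = −0.033·598.4·0.58070·[1 + 0.033·0.81412/0.10578] = -14.379 m/s.
|v| = 14.379 m/s.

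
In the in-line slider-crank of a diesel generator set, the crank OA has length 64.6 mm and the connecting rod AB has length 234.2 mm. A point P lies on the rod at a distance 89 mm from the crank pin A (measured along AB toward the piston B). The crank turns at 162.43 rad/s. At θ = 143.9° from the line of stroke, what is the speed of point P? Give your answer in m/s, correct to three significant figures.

ω = 162.4 rad/s.  Crank-pin speed |V_A| = rω = 10.493 m/s, perpendicular to OA.
Rod angle: sinφ = −(r/L) sinθ ⇒ φ = -9.353°; ω_rod = −rω cosθ/√(L²−r²sin²θ) = +36.689 rad/s.
V_P = V_A + ω_rod × AP, with AP = 0.089 m along the rod.
Components: V_Px = −rω sinθ − a·ω_rod·sinφ = -5.6518 m/s;  V_Py = rω cosθ + a·ω_rod·cosφ = -5.2564 m/s.
|V_P| = √(V_Px² + V_Py²) = 7.7183 m/s.

7.72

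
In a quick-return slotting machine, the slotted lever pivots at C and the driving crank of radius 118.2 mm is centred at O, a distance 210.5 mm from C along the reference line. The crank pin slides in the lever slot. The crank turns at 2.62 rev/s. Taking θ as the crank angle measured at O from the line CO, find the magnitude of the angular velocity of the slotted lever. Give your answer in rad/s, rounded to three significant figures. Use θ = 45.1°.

ω = 16.46 rad/s (from 2.62 rev/s).
Crank pin A relative to C: A = (d + r cosθ, r sinθ); lever angle φ = atan2(r sinθ, d + r cosθ).
Differentiating tanφ: φ̇ = rω(d cosθ + r)/(d² + r² + 2dr cosθ).
d² + r² + 2dr cosθ = |CA|² = 0.0934072 m²;  d cosθ + r = +0.26679 m.
|ω_lever| = |0.1182·16.46·+0.26679| / 0.0934072 = 5.5575 rad/s.

5.56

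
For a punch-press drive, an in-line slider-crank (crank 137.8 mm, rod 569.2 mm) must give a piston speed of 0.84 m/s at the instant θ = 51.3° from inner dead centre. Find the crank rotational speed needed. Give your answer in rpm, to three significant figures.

64.6

For an in-line slider-crank, |v_piston| = rω|sinθ|·[1 + r cosθ/√(L² − r² sin²θ)].
With r = 0.1378 m, L = 0.5692 m, θ = 51.3°: the bracketed kinematic factor |dx/dθ| = 0.12412 m.
ω = v/|dx/dθ| = 0.84/0.12412 = 6.7676 rad/s.
N = 60ω/(2π) = 64.626 rpm.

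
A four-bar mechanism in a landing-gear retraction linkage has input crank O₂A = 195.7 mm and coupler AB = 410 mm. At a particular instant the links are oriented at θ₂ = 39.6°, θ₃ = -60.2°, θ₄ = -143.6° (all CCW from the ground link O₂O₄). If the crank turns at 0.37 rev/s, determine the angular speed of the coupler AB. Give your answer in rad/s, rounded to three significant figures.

ω₂ = 2.325 rad/s (from 0.37 rev/s).
Differentiating the loop-closure r₂e^{iθ₂}+r₃e^{iθ₃}=r₁+r₄e^{iθ₄} gives r₂ω₂e^{iθ₂}+r₃ω₃e^{iθ₃}=r₄ω₄e^{iθ₄}.
Eliminating the other unknown: ω₃ = r₂ω₂ sin(θ₄−θ₂) / [r₃ sin(θ₃−θ₄)].
Numerator sine = +0.05582; denominator sine = +0.99337.
Result = 0.1957·2.325·(+0.05582) / (0.41·(+0.99337)) = +0.062356 rad/s; magnitude 0.062356 rad/s.

0.0624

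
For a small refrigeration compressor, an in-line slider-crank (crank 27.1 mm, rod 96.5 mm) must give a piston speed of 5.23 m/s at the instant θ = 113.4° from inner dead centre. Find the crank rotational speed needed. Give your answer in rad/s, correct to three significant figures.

238

For an in-line slider-crank, |v_piston| = rω|sinθ|·[1 + r cosθ/√(L² − r² sin²θ)].
With r = 0.0271 m, L = 0.0965 m, θ = 113.4°: the bracketed kinematic factor |dx/dθ| = 0.022 m.
ω = v/|dx/dθ| = 5.23/0.022 = 237.72 rad/s.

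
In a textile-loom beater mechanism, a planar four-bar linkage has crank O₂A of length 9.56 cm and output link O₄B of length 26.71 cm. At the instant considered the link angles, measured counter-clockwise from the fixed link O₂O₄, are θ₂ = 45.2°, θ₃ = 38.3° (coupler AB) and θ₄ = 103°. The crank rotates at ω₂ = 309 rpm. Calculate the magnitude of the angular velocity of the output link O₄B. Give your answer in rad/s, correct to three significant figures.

ω₂ = 32.36 rad/s (from 309 rpm).
Differentiating the loop-closure r₂e^{iθ₂}+r₃e^{iθ₃}=r₁+r₄e^{iθ₄} gives r₂ω₂e^{iθ₂}+r₃ω₃e^{iθ₃}=r₄ω₄e^{iθ₄}.
Eliminating the other unknown: ω₄ = r₂ω₂ sin(θ₂−θ₃) / [r₄ sin(θ₄−θ₃)].
Numerator sine = +0.12014; denominator sine = +0.90408.
Result = 0.0956·32.36·(+0.12014) / (0.2671·(+0.90408)) = +1.539 rad/s; magnitude 1.539 rad/s.

1.54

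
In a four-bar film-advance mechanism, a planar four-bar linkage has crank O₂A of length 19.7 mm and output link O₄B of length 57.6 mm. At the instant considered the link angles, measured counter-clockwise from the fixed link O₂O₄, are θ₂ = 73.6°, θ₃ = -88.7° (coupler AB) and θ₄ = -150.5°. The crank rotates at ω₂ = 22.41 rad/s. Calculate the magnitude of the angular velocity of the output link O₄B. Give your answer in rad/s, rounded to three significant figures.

2.64

ω₂ = 22.41 rad/s
Differentiating the loop-closure r₂e^{iθ₂}+r₃e^{iθ₃}=r₁+r₄e^{iθ₄} gives r₂ω₂e^{iθ₂}+r₃ω₃e^{iθ₃}=r₄ω₄e^{iθ₄}.
Eliminating the other unknown: ω₄ = r₂ω₂ sin(θ₂−θ₃) / [r₄ sin(θ₄−θ₃)].
Numerator sine = +0.30403; denominator sine = -0.88130.
Result = 0.0197·22.41·(+0.30403) / (0.0576·(-0.88130)) = -2.6441 rad/s; magnitude 2.6441 rad/s.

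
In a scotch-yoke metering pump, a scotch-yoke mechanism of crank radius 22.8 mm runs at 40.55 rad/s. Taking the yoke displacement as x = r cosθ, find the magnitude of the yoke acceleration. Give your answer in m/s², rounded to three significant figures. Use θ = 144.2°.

30.4

ω = 40.55 rad/s
x = r cosθ ⇒ ẍ = −rω² cosθ (ω constant).
|a| = rω²|cosθ| = 0.0228·(40.55)²·|cos 144.2°| = 30.407 m/s².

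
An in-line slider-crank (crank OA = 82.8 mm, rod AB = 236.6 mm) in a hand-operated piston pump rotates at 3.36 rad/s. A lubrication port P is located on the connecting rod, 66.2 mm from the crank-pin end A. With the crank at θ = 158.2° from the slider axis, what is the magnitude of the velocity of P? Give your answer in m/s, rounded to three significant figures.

0.208

ω = 3.36 rad/s.  Crank-pin speed |V_A| = rω = 0.27821 m/s, perpendicular to OA.
Rod angle: sinφ = −(r/L) sinθ ⇒ φ = -7.467°; ω_rod = −rω cosθ/√(L²−r²sin²θ) = +1.1011 rad/s.
V_P = V_A + ω_rod × AP, with AP = 0.0662 m along the rod.
Components: V_Px = −rω sinθ − a·ω_rod·sinφ = -0.093844 m/s;  V_Py = rω cosθ + a·ω_rod·cosφ = -0.18604 m/s.
|V_P| = √(V_Px² + V_Py²) = 0.20837 m/s.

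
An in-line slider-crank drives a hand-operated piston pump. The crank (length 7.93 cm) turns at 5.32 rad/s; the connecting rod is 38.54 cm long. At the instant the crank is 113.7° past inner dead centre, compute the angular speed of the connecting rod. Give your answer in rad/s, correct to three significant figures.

ω = 5.32 rad/s
The rod makes angle φ with the slider axis where L sinφ = r sinθ; differentiating, L cosφ·φ̇ = r ω cosθ.
L cosφ = √(L² − r² sin²θ) = 0.3785 m.
|ω_rod| = r ω |cosθ| / √(L² − r² sin²θ) = 0.0793·5.32·0.40195/0.3785 = 0.44801 rad/s.

0.448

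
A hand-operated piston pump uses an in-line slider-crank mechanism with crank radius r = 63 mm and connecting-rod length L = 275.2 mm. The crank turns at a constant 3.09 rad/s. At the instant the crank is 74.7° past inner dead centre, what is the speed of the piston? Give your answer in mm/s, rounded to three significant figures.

ω = 3.09 rad/s
For an in-line slider-crank, x = r cosθ + √(L² − r² sin²θ), so v = −rω sinθ·[1 + r cosθ/√(L² − r² sin²θ)].
With r = 0.063 m, L = 0.2752 m, θ = 74.7°: √(L² − r² sin²θ) = 0.26841 m.
v = −0.063·3.09·0.96456·[1 + 0.063·0.26387/0.26841] = -0.1994 m/s.
|v| = 0.1994 m/s = 199.4 mm/s.

199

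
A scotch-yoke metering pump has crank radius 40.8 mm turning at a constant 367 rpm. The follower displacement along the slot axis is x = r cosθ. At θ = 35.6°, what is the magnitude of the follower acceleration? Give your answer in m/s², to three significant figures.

ω = 38.43 rad/s (from 367 rpm).
x = r cosθ ⇒ ẍ = −rω² cosθ (ω constant).
|a| = rω²|cosθ| = 0.0408·(38.43)²·|cos 35.6°| = 49 m/s².

49.0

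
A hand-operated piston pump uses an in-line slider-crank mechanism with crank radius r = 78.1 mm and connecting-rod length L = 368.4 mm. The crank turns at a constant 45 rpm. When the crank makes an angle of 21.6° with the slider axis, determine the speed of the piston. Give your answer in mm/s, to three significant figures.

162

ω = 2π·45/60 = 4.712 rad/s
For an in-line slider-crank, x = r cosθ + √(L² − r² sin²θ), so v = −rω sinθ·[1 + r cosθ/√(L² − r² sin²θ)].
With r = 0.0781 m, L = 0.3684 m, θ = 21.6°: √(L² − r² sin²θ) = 0.36728 m.
v = −0.0781·4.712·0.36812·[1 + 0.0781·0.92978/0.36728] = -0.16227 m/s.
|v| = 0.16227 m/s = 162.27 mm/s.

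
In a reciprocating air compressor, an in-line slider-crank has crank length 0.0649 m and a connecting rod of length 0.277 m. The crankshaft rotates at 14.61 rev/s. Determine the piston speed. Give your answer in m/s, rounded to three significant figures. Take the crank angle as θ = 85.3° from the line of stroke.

6.05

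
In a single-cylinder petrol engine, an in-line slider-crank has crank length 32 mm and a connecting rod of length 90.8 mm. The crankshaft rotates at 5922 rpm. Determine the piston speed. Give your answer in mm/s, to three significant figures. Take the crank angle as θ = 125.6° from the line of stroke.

12700

ω = 2π·5922/60 = 620.2 rad/s
For an in-line slider-crank, x = r cosθ + √(L² − r² sin²θ), so v = −rω sinθ·[1 + r cosθ/√(L² − r² sin²θ)].
With r = 0.032 m, L = 0.0908 m, θ = 125.6°: √(L² − r² sin²θ) = 0.086992 m.
v = −0.032·620.2·0.81310·[1 + 0.032·-0.58212/0.086992] = -12.681 m/s.
|v| = 12.681 m/s = 12681 mm/s.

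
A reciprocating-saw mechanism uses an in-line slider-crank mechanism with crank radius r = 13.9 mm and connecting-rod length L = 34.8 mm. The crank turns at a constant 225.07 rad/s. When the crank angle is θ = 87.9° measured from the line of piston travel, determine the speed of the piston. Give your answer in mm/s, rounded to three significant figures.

ω = 225.1 rad/s
For an in-line slider-crank, x = r cosθ + √(L² − r² sin²θ), so v = −rω sinθ·[1 + r cosθ/√(L² − r² sin²θ)].
With r = 0.0139 m, L = 0.0348 m, θ = 87.9°: √(L² − r² sin²θ) = 0.031908 m.
v = −0.0139·225.1·0.99933·[1 + 0.0139·0.03664/0.031908] = -3.1763 m/s.
|v| = 3.1763 m/s = 3176.3 mm/s.

3180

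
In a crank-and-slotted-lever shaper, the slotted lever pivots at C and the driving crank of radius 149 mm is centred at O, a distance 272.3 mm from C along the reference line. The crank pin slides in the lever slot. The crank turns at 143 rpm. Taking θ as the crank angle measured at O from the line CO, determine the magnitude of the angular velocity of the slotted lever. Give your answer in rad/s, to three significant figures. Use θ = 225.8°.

2.29

ω = 14.97 rad/s (from 143 rpm).
Crank pin A relative to C: A = (d + r cosθ, r sinθ); lever angle φ = atan2(r sinθ, d + r cosθ).
Differentiating tanφ: φ̇ = rω(d cosθ + r)/(d² + r² + 2dr cosθ).
d² + r² + 2dr cosθ = |CA|² = 0.0397765 m²;  d cosθ + r = -0.040838 m.
|ω_lever| = |0.149·14.97·-0.040838| / 0.0397765 = 2.2908 rad/s.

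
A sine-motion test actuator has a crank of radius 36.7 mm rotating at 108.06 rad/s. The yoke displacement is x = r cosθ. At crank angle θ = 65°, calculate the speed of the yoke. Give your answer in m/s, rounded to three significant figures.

3.59

ω = 108.1 rad/s
x = r cosθ ⇒ ẋ = −rω sinθ.
|v| = rω|sinθ| = 0.0367·108.1·|sin 65°| = 3.5942 m/s.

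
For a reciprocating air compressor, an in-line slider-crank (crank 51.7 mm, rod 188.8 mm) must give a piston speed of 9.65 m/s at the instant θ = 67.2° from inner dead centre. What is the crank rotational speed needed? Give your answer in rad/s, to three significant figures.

For an in-line slider-crank, |v_piston| = rω|sinθ|·[1 + r cosθ/√(L² − r² sin²θ)].
With r = 0.0517 m, L = 0.1888 m, θ = 67.2°: the bracketed kinematic factor |dx/dθ| = 0.052887 m.
ω = v/|dx/dθ| = 9.65/0.052887 = 182.46 rad/s.

182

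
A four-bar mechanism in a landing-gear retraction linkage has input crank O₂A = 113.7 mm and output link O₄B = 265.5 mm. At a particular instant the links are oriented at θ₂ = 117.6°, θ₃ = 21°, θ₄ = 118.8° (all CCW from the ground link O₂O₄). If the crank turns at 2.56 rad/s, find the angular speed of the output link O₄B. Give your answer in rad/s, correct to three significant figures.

1.10

ω₂ = 2.56 rad/s
Differentiating the loop-closure r₂e^{iθ₂}+r₃e^{iθ₃}=r₁+r₄e^{iθ₄} gives r₂ω₂e^{iθ₂}+r₃ω₃e^{iθ₃}=r₄ω₄e^{iθ₄}.
Eliminating the other unknown: ω₄ = r₂ω₂ sin(θ₂−θ₃) / [r₄ sin(θ₄−θ₃)].
Numerator sine = +0.99337; denominator sine = +0.99075.
Result = 0.1137·2.56·(+0.99337) / (0.2655·(+0.99075)) = +1.0992 rad/s; magnitude 1.0992 rad/s.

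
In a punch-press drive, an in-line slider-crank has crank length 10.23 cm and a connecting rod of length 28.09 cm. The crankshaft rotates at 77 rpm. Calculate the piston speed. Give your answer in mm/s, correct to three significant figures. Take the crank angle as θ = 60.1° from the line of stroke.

ω = 2π·77/60 = 8.063 rad/s
For an in-line slider-crank, x = r cosθ + √(L² − r² sin²θ), so v = −rω sinθ·[1 + r cosθ/√(L² − r² sin²θ)].
With r = 0.1023 m, L = 0.2809 m, θ = 60.1°: √(L² − r² sin²θ) = 0.26653 m.
v = −0.1023·8.063·0.86690·[1 + 0.1023·0.49849/0.26653] = -0.85191 m/s.
|v| = 0.85191 m/s = 851.91 mm/s.

852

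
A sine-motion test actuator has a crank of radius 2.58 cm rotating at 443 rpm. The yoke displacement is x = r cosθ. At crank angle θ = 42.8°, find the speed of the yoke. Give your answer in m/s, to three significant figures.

0.813

ω = 46.39 rad/s (from 443 rpm).
x = r cosθ ⇒ ẋ = −rω sinθ.
|v| = rω|sinθ| = 0.0258·46.39·|sin 42.8°| = 0.81321 m/s.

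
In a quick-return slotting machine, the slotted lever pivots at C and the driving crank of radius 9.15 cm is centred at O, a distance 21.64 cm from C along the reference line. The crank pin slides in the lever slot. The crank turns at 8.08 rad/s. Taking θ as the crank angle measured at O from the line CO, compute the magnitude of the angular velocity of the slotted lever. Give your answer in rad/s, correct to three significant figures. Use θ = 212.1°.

ω = 8.08 rad/s
Crank pin A relative to C: A = (d + r cosθ, r sinθ); lever angle φ = atan2(r sinθ, d + r cosθ).
Differentiating tanφ: φ̇ = rω(d cosθ + r)/(d² + r² + 2dr cosθ).
d² + r² + 2dr cosθ = |CA|² = 0.0216542 m²;  d cosθ + r = -0.091817 m.
|ω_lever| = |0.0915·8.08·-0.091817| / 0.0216542 = 3.1348 rad/s.

3.13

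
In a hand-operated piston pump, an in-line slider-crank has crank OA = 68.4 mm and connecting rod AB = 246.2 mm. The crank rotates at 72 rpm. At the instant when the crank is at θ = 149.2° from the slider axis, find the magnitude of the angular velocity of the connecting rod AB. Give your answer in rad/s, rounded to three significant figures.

1.82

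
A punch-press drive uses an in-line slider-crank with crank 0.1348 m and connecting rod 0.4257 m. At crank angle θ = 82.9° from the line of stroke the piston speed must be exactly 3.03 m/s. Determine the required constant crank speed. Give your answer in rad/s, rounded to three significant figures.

For an in-line slider-crank, |v_piston| = rω|sinθ|·[1 + r cosθ/√(L² − r² sin²θ)].
With r = 0.1348 m, L = 0.4257 m, θ = 82.9°: the bracketed kinematic factor |dx/dθ| = 0.13928 m.
ω = v/|dx/dθ| = 3.03/0.13928 = 21.755 rad/s.

21.8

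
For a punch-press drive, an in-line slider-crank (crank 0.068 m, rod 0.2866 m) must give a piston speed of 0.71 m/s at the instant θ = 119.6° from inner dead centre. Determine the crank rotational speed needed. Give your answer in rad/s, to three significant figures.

13.6

For an in-line slider-crank, |v_piston| = rω|sinθ|·[1 + r cosθ/√(L² − r² sin²θ)].
With r = 0.068 m, L = 0.2866 m, θ = 119.6°: the bracketed kinematic factor |dx/dθ| = 0.052044 m.
ω = v/|dx/dθ| = 0.71/0.052044 = 13.642 rad/s.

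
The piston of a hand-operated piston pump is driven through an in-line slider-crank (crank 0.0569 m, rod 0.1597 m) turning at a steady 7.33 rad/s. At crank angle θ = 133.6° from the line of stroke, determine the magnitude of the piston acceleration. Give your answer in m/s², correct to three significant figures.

2.13

ω = 7.33 rad/s
x(θ) = r cosθ + √(L² − r² sin²θ); with ω constant, a = ω²·d²x/dθ².
d²x/dθ² = −r cosθ − r²(cos2θ)/√u − r⁴ sin²2θ/(4u^{3/2}),  u = L² − r² sin²θ = 0.0238062 m².
Substituting r = 0.0569 m, L = 0.1597 m, θ = 133.6°: d²x/dθ² = +0.039553 m.
a = ω²·d²x/dθ² = (7.33)²·(+0.039553) = +2.1251 m/s²;  |a| = 2.1251 m/s².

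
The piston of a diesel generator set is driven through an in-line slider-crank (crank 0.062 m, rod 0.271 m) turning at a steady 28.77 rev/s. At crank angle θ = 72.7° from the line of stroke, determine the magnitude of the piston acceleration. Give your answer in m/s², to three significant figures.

214

ω = 2π·28.8 = 180.8 rad/s
x(θ) = r cosθ + √(L² − r² sin²θ); with ω constant, a = ω²·d²x/dθ².
d²x/dθ² = −r cosθ − r²(cos2θ)/√u − r⁴ sin²2θ/(4u^{3/2}),  u = L² − r² sin²θ = 0.0699369 m².
Substituting r = 0.062 m, L = 0.271 m, θ = 72.7°: d²x/dθ² = -0.0065369 m.
a = ω²·d²x/dθ² = (180.8)²·(-0.0065369) = -213.61 m/s²;  |a| = 213.61 m/s².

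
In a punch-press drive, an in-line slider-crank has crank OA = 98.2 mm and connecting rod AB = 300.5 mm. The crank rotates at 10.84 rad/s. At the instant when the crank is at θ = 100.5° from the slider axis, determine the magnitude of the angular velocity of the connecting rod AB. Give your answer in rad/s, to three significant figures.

0.682

ω = 10.84 rad/s
The rod makes angle φ with the slider axis where L sinφ = r sinθ; differentiating, L cosφ·φ̇ = r ω cosθ.
L cosφ = √(L² − r² sin²θ) = 0.28457 m.
|ω_rod| = r ω |cosθ| / √(L² − r² sin²θ) = 0.0982·10.84·0.18224/0.28457 = 0.6817 rad/s.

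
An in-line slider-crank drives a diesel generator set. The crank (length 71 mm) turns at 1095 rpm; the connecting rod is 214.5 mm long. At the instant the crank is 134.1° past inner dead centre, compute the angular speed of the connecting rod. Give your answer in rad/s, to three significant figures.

ω = 114.7 rad/s (converted from 1095 rpm).
The rod makes angle φ with the slider axis where L sinφ = r sinθ; differentiating, L cosφ·φ̇ = r ω cosθ.
L cosφ = √(L² − r² sin²θ) = 0.20835 m.
|ω_rod| = r ω |cosθ| / √(L² − r² sin²θ) = 0.071·114.7·0.69591/0.20835 = 27.193 rad/s.

27.2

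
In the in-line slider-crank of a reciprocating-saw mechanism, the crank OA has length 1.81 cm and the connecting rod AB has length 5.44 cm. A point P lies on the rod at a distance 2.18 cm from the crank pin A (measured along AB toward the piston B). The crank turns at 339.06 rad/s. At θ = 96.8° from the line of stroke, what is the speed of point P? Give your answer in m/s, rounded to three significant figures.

6.01

ω = 339.1 rad/s.  Crank-pin speed |V_A| = rω = 6.137 m/s, perpendicular to OA.
Rod angle: sinφ = −(r/L) sinθ ⇒ φ = -19.292°; ω_rod = −rω cosθ/√(L²−r²sin²θ) = +14.152 rad/s.
V_P = V_A + ω_rod × AP, with AP = 0.0218 m along the rod.
Components: V_Px = −rω sinθ − a·ω_rod·sinφ = -5.9919 m/s;  V_Py = rω cosθ + a·ω_rod·cosφ = -0.43545 m/s.
|V_P| = √(V_Px² + V_Py²) = 6.0077 m/s.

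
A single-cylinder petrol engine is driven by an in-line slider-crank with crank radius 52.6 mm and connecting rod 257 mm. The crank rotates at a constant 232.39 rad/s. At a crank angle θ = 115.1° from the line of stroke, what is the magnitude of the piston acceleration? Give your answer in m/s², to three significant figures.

1580

ω = 232.4 rad/s
x(θ) = r cosθ + √(L² − r² sin²θ); with ω constant, a = ω²·d²x/dθ².
d²x/dθ² = −r cosθ − r²(cos2θ)/√u − r⁴ sin²2θ/(4u^{3/2}),  u = L² − r² sin²θ = 0.0637801 m².
Substituting r = 0.0526 m, L = 0.257 m, θ = 115.1°: d²x/dθ² = +0.029255 m.
a = ω²·d²x/dθ² = (232.4)²·(+0.029255) = +1579.9 m/s²;  |a| = 1579.9 m/s².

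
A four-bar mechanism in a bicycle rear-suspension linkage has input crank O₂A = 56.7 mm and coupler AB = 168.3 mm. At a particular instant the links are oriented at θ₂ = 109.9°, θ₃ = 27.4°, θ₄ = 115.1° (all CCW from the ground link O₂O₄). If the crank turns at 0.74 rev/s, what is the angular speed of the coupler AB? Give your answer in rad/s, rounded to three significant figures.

ω₂ = 4.65 rad/s (from 0.74 rev/s).
Differentiating the loop-closure r₂e^{iθ₂}+r₃e^{iθ₃}=r₁+r₄e^{iθ₄} gives r₂ω₂e^{iθ₂}+r₃ω₃e^{iθ₃}=r₄ω₄e^{iθ₄}.
Eliminating the other unknown: ω₃ = r₂ω₂ sin(θ₄−θ₂) / [r₃ sin(θ₃−θ₄)].
Numerator sine = +0.09063; denominator sine = -0.99919.
Result = 0.0567·4.65·(+0.09063) / (0.1683·(-0.99919)) = -0.14208 rad/s; magnitude 0.14208 rad/s.

0.142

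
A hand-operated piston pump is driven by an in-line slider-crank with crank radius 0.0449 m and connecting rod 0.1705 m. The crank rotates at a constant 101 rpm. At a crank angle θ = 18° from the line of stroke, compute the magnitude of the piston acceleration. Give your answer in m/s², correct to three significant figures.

ω = 2π·101/60 = 10.58 rad/s
x(θ) = r cosθ + √(L² − r² sin²θ); with ω constant, a = ω²·d²x/dθ².
d²x/dθ² = −r cosθ − r²(cos2θ)/√u − r⁴ sin²2θ/(4u^{3/2}),  u = L² − r² sin²θ = 0.0288777 m².
Substituting r = 0.0449 m, L = 0.1705 m, θ = 18°: d²x/dθ² = -0.052372 m.
a = ω²·d²x/dθ² = (10.58)²·(-0.052372) = -5.8586 m/s²;  |a| = 5.8586 m/s².

5.86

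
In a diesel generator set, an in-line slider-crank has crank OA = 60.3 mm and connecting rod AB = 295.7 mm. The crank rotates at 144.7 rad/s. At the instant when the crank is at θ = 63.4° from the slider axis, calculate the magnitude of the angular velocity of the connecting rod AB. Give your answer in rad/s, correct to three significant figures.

13.4

ω = 144.7 rad/s
The rod makes angle φ with the slider axis where L sinφ = r sinθ; differentiating, L cosφ·φ̇ = r ω cosθ.
L cosφ = √(L² − r² sin²θ) = 0.29074 m.
|ω_rod| = r ω |cosθ| / √(L² − r² sin²θ) = 0.0603·144.7·0.44776/0.29074 = 13.438 rad/s.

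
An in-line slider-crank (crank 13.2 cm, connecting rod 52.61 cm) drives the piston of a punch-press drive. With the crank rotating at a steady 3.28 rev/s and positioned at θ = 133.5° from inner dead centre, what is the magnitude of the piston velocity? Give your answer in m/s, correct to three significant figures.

ω = 2π·3.28 = 20.61 rad/s
For an in-line slider-crank, x = r cosθ + √(L² − r² sin²θ), so v = −rω sinθ·[1 + r cosθ/√(L² − r² sin²θ)].
With r = 0.132 m, L = 0.5261 m, θ = 133.5°: √(L² − r² sin²θ) = 0.51731 m.
v = −0.132·20.61·0.72537·[1 + 0.132·-0.68835/0.51731] = -1.6267 m/s.
|v| = 1.6267 m/s.

1.63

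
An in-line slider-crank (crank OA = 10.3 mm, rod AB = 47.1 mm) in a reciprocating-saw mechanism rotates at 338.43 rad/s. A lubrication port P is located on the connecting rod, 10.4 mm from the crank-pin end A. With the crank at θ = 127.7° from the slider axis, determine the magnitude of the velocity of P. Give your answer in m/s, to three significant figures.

ω = 338.4 rad/s.  Crank-pin speed |V_A| = rω = 3.4858 m/s, perpendicular to OA.
Rod angle: sinφ = −(r/L) sinθ ⇒ φ = -9.964°; ω_rod = −rω cosθ/√(L²−r²sin²θ) = +45.952 rad/s.
V_P = V_A + ω_rod × AP, with AP = 0.0104 m along the rod.
Components: V_Px = −rω sinθ − a·ω_rod·sinφ = -2.6754 m/s;  V_Py = rω cosθ + a·ω_rod·cosφ = -1.661 m/s.
|V_P| = √(V_Px² + V_Py²) = 3.1491 m/s.

3.15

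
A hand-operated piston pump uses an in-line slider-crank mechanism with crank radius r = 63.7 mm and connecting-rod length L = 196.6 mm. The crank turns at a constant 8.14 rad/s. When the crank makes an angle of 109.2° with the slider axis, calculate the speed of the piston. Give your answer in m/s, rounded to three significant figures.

ω = 8.14 rad/s
For an in-line slider-crank, x = r cosθ + √(L² − r² sin²θ), so v = −rω sinθ·[1 + r cosθ/√(L² − r² sin²θ)].
With r = 0.0637 m, L = 0.1966 m, θ = 109.2°: √(L² − r² sin²θ) = 0.18717 m.
v = −0.0637·8.14·0.94438·[1 + 0.0637·-0.32887/0.18717] = -0.43487 m/s.
|v| = 0.43487 m/s.

0.435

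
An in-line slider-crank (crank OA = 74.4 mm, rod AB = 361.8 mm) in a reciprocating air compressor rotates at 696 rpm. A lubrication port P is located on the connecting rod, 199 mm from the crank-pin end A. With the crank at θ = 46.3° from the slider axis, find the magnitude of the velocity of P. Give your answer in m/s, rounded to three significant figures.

4.55

ω = 72.88 rad/s.  Crank-pin speed |V_A| = rω = 5.4226 m/s, perpendicular to OA.
Rod angle: sinφ = −(r/L) sinθ ⇒ φ = -8.550°; ω_rod = −rω cosθ/√(L²−r²sin²θ) = -10.471 rad/s.
V_P = V_A + ω_rod × AP, with AP = 0.199 m along the rod.
Components: V_Px = −rω sinθ − a·ω_rod·sinφ = -4.2302 m/s;  V_Py = rω cosθ + a·ω_rod·cosφ = +1.6858 m/s.
|V_P| = √(V_Px² + V_Py²) = 4.5537 m/s.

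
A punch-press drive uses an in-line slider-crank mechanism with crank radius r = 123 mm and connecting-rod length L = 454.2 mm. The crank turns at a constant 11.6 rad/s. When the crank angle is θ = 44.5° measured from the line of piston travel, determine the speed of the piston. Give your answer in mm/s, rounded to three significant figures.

1200

ω = 11.6 rad/s
For an in-line slider-crank, x = r cosθ + √(L² − r² sin²θ), so v = −rω sinθ·[1 + r cosθ/√(L² − r² sin²θ)].
With r = 0.123 m, L = 0.4542 m, θ = 44.5°: √(L² − r² sin²θ) = 0.44594 m.
v = −0.123·11.6·0.70091·[1 + 0.123·0.71325/0.44594] = -1.1968 m/s.
|v| = 1.1968 m/s = 1196.8 mm/s.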